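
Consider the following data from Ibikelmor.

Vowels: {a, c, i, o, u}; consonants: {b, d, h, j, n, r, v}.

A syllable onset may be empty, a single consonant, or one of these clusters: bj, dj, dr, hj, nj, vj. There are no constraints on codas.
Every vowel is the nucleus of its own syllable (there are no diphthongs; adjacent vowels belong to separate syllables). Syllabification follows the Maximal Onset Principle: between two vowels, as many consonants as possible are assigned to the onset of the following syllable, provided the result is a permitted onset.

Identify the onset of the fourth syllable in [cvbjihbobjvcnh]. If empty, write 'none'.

v

Nuclei (vowels): c, i, o, c → 4 syllables.
σ1/σ2 boundary: /vbj/ — longest licit onset from the right is /bj/, leaving /v/ as coda.
σ2/σ3 boundary: /hb/; trying suffixes from longest down, /b/ is the first permitted one, so coda /h/ | onset /b/.
σ3/σ4 boundary: /bjv/ splits as /bj/ + /v/ (/v/ is the longest suffix that is a licit onset).
Result: cv.bjih.bobj.vcnh.
Syllable 4 is /vcnh/: onset /v/, nucleus /c/, coda /nh/.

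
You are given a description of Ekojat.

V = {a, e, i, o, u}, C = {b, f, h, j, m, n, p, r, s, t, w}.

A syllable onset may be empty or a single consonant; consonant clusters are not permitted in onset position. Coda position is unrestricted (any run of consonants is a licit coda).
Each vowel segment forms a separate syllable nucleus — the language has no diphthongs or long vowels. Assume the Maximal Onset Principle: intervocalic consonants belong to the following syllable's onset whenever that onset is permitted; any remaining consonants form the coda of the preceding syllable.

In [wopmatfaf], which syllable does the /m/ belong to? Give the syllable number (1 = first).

2

Vowels present: o, a, a; each is a nucleus, giving 3 syllables.
/o…a/ gap (V1→V2): /pm/ splits as /p/ + /m/ (/m/ is the longest suffix that is a licit onset).
/a…a/ gap (V2→V3): cluster /tf/ — the longest permitted-onset suffix is /f/; onset = /f/, preceding coda = /t/.
Putting it together: wop.mat.faf.
The /m/ is in the onset of syllable 2 (/mat/).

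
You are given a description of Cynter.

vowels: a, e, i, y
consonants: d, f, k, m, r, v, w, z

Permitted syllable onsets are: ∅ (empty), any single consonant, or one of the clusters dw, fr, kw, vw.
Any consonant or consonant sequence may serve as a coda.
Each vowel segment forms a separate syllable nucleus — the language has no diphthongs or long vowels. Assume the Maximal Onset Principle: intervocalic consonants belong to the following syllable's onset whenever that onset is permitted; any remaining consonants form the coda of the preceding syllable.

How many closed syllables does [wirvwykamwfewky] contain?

The vowels are i, y, a, e, y — 5 nuclei, so 5 syllables.
V1 /i/ – V2 /y/: /rvw/; trying suffixes from longest down, /vw/ is the first permitted one, so coda /r/ | onset /vw/.
V2 /y/ – V3 /a/: just /k/ — single C goes to the following onset.
V3 /a/ – V4 /e/: /mwf/ splits as /mw/ + /f/ (/f/ is the longest suffix that is a licit onset).
V4 /e/ – V5 /y/: /wk/ splits as /w/ + /k/ (/k/ is the longest suffix that is a licit onset).
Putting it together: wir.vwy.kamw.few.ky.
Classifying each syllable: /wir/ (closed), /vwy/ (open), /kamw/ (closed), /few/ (closed), /ky/ (open).
Closed syllables: 3.

3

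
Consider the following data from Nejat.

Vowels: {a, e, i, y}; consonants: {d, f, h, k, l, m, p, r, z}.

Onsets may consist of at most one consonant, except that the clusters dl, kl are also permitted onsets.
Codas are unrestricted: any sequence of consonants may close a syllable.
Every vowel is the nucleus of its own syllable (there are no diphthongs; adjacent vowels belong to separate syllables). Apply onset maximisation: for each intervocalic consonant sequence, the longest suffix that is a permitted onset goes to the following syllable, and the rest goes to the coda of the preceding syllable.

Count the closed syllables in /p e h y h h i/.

Nuclei (vowels): e, y, i → 3 syllables.
/e…y/ gap (V1→V2): just /h/ — single C goes to the following onset.
/y…i/ gap (V2→V3): cluster /hh/ — the longest permitted-onset suffix is /h/; onset = /h/, preceding coda = /h/.
So the parse is pe.hyh.hi.
Classifying each syllable: /pe/ (open), /hyh/ (closed), /hi/ (open).
Closed syllables: 1.

1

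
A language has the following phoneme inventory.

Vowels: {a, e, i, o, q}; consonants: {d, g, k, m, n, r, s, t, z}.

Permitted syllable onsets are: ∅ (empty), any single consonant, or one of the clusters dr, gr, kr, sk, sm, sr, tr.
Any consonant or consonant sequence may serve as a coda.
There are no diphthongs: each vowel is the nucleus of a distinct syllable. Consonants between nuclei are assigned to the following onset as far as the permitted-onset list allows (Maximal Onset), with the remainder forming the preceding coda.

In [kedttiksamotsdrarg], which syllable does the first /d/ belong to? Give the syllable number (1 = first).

Nuclei (vowels): e, i, a, o, a → 5 syllables.
/e…i/ gap (V1→V2): /dtt/ splits as /dt/ + /t/ (/t/ is the longest suffix that is a licit onset).
/i…a/ gap (V2→V3): /ks/ splits as /k/ + /s/ (/s/ is the longest suffix that is a licit onset).
/a…o/ gap (V3→V4): /m/ is a single consonant, so it becomes the next onset.
/o…a/ gap (V4→V5): /tsdr/ — longest licit onset from the right is /dr/, leaving /ts/ as coda.
Syllabification: kedt.tik.sa.mots.drarg.
The first /d/ is in the coda of syllable 1 (/kedt/).

1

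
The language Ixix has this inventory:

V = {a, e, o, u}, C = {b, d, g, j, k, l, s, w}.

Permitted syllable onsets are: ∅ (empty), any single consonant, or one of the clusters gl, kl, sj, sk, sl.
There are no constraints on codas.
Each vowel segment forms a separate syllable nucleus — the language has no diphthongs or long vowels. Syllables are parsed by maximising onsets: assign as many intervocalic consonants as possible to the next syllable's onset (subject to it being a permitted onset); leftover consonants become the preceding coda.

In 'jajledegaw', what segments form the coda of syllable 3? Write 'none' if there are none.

The vowels are a, e, e, a — 4 nuclei, so 4 syllables.
Between /a/ (V1) and /e/ (V2): /jl/ — longest licit onset from the right is /l/, leaving /j/ as coda.
Between /e/ (V2) and /e/ (V3): just /d/ — single C goes to the following onset.
Between /e/ (V3) and /a/ (V4): /g/ is a single consonant, so it becomes the next onset.
Syllabification: jaj.le.de.gaw.
Syllable 3 is /de/: onset /d/, nucleus /e/, coda ∅.

none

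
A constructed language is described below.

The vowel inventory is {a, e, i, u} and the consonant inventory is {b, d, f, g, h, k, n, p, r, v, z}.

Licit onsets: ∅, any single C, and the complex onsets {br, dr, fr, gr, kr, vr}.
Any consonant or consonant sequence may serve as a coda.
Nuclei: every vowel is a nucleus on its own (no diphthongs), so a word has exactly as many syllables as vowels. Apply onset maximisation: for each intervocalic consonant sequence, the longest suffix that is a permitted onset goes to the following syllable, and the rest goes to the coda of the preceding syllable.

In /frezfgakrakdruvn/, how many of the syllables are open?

Vowels present: e, a, a, u; each is a nucleus, giving 4 syllables.
σ1/σ2 boundary: /zfg/; trying suffixes from longest down, /g/ is the first permitted one, so coda /zf/ | onset /g/.
σ2/σ3 boundary: cluster /kr/ — /kr/ is itself a permitted onset, so the whole cluster goes right; preceding coda = ∅.
σ3/σ4 boundary: /kdr/; trying suffixes from longest down, /dr/ is the first permitted one, so coda /k/ | onset /dr/.
Putting it together: frezf.ga.krak.druvn.
Classifying each syllable: /frezf/ (closed), /ga/ (open), /krak/ (closed), /druvn/ (closed).
Open syllables: 1.

1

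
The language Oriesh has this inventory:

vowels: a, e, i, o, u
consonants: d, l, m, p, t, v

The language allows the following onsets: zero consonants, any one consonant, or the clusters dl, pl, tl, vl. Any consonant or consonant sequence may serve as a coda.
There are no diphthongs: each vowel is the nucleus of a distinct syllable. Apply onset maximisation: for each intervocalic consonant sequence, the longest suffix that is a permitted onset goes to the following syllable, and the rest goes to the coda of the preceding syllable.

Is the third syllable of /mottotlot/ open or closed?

The vowels are o, o, o — 3 nuclei, so 3 syllables.
σ1/σ2 boundary: cluster /tt/ — the longest permitted-onset suffix is /t/; onset = /t/, preceding coda = /t/.
σ2/σ3 boundary: cluster /tl/ — /tl/ is itself a permitted onset, so the whole cluster goes right; preceding coda = ∅.
Result: mot.to.tlot.
Syllable 3 is /tlot/ with coda /t/, so it is closed.

closed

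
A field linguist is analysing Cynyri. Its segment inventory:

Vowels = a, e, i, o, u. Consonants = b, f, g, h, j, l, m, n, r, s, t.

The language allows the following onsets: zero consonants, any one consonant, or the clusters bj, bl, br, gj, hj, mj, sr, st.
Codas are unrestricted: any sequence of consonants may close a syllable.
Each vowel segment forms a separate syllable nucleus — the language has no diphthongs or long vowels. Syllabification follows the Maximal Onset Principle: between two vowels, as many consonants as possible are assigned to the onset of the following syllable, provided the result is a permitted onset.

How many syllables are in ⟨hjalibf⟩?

Nuclei (vowels): a, i → 2 syllables.

2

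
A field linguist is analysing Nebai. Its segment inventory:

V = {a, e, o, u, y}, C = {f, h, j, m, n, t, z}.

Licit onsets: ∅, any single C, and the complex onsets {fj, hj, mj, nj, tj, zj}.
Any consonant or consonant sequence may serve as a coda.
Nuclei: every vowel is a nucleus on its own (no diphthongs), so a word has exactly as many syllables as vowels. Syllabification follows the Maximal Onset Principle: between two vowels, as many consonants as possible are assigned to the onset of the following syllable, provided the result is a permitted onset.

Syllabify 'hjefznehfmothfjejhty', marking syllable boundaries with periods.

hjefz.nehf.moth.fjejh.ty

The vowels are e, e, o, e, y — 5 nuclei, so 5 syllables.
/e…e/ gap (V1→V2): cluster /fzn/ — the longest permitted-onset suffix is /n/; onset = /n/, preceding coda = /fz/.
/e…o/ gap (V2→V3): /hfm/ splits as /hf/ + /m/ (/m/ is the longest suffix that is a licit onset).
/o…e/ gap (V3→V4): /thfj/ splits as /th/ + /fj/ (/fj/ is the longest suffix that is a licit onset).
/e…y/ gap (V4→V5): cluster /jht/ — the longest permitted-onset suffix is /t/; onset = /t/, preceding coda = /jh/.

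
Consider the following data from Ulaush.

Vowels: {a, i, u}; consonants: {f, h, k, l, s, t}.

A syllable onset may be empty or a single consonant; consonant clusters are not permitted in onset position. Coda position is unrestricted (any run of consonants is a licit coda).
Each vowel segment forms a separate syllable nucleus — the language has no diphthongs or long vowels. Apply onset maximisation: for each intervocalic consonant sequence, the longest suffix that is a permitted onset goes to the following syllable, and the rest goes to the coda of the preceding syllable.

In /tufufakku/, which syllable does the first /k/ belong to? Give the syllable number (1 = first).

Nuclei (vowels): u, u, a, u → 4 syllables.
σ1/σ2 boundary: /f/ → onset of the next syllable (single consonants are always licit onsets).
σ2/σ3 boundary: just /f/ — single C goes to the following onset.
σ3/σ4 boundary: /kk/ — longest licit onset from the right is /k/, leaving /k/ as coda.
Syllabification: tu.fu.fak.ku.
The first /k/ is in the coda of syllable 3 (/fak/).

3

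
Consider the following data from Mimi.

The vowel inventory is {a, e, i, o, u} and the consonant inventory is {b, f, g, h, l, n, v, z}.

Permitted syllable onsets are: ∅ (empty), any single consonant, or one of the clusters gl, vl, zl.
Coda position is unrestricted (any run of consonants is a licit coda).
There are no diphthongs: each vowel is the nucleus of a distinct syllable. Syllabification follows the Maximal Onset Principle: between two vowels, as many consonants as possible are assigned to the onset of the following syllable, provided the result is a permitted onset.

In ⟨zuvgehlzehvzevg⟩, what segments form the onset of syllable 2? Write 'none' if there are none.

g

Nuclei (vowels): u, e, e, e → 4 syllables.
V1 /u/ – V2 /e/: /vg/ splits as /v/ + /g/ (/g/ is the longest suffix that is a licit onset).
V2 /e/ – V3 /e/: /hlz/; trying suffixes from longest down, /z/ is the first permitted one, so coda /hl/ | onset /z/.
V3 /e/ – V4 /e/: /hvz/ splits as /hv/ + /z/ (/z/ is the longest suffix that is a licit onset).
Syllabification: zuv.gehl.zehv.zevg.
Syllable 2 is /gehl/: onset /g/, nucleus /e/, coda /hl/.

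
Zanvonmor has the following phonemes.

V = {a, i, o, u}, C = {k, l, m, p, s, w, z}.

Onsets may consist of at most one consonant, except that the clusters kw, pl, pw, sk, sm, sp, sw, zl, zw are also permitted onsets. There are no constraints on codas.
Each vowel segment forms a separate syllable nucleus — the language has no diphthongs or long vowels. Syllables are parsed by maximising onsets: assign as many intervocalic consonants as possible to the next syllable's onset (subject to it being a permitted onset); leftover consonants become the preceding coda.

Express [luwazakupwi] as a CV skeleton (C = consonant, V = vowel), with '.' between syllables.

CV.CV.CV.CV.CCV

Vowels present: u, a, a, u, i; each is a nucleus, giving 5 syllables.
σ1/σ2 boundary: just /w/ — single C goes to the following onset.
σ2/σ3 boundary: /z/ → onset of the next syllable (single consonants are always licit onsets).
σ3/σ4 boundary: /k/ is a single consonant, so it becomes the next onset.
σ4/σ5 boundary: cluster /pw/ — /pw/ is itself a permitted onset, so the whole cluster goes right; preceding coda = ∅.
Result: lu.wa.za.ku.pwi.
Mapping each syllable to C/V: /lu/ → CV, /wa/ → CV, /za/ → CV, /ku/ → CV, /pwi/ → CCV.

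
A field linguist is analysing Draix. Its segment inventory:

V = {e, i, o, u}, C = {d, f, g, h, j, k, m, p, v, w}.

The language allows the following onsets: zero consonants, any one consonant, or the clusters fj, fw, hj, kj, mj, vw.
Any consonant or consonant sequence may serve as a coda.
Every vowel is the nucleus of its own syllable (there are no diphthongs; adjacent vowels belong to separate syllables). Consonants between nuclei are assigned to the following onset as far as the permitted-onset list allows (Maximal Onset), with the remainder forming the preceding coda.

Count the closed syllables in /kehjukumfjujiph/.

2

Vowels present: e, u, u, u, i; each is a nucleus, giving 5 syllables.
σ1/σ2 boundary: /hj/ — entire cluster is a permitted onset → onset /hj/, coda ∅.
σ2/σ3 boundary: /k/ → onset of the next syllable (single consonants are always licit onsets).
σ3/σ4 boundary: cluster /mfj/ — the longest permitted-onset suffix is /fj/; onset = /fj/, preceding coda = /m/.
σ4/σ5 boundary: /j/ is a single consonant, so it becomes the next onset.
Syllabification: ke.hju.kum.fju.jiph.
Classifying each syllable: /ke/ (open), /hju/ (open), /kum/ (closed), /fju/ (open), /jiph/ (closed).
Closed syllables: 2.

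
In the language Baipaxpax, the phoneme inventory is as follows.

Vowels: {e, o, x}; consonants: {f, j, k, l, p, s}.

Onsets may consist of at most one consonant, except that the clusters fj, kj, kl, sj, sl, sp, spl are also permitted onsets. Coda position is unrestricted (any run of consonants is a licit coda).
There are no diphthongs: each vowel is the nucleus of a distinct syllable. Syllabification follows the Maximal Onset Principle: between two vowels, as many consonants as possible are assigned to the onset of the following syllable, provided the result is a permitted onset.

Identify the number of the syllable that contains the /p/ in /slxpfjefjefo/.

Vowels present: x, e, e, o; each is a nucleus, giving 4 syllables.
σ1/σ2 boundary: /pfj/ — longest licit onset from the right is /fj/, leaving /p/ as coda.
σ2/σ3 boundary: /fj/ — entire cluster is a permitted onset → onset /fj/, coda ∅.
σ3/σ4 boundary: /f/ → onset of the next syllable (single consonants are always licit onsets).
So the parse is slxp.fje.fje.fo.
The /p/ is in the coda of syllable 1 (/slxp/).

1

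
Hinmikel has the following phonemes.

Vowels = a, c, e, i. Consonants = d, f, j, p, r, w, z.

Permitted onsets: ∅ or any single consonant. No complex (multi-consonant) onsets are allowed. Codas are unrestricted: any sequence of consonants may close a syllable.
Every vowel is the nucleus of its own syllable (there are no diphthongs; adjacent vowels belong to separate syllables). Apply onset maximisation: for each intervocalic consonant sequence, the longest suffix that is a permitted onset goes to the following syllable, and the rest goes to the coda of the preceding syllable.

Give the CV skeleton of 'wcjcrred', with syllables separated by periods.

CV.CVC.CVC

Nuclei (vowels): c, c, e → 3 syllables.
/c…c/ gap (V1→V2): /j/ is a single consonant, so it becomes the next onset.
/c…e/ gap (V2→V3): /rr/ splits as /r/ + /r/ (/r/ is the longest suffix that is a licit onset).
So the parse is wc.jcr.red.
Mapping each syllable to C/V: /wc/ → CV, /jcr/ → CVC, /red/ → CVC.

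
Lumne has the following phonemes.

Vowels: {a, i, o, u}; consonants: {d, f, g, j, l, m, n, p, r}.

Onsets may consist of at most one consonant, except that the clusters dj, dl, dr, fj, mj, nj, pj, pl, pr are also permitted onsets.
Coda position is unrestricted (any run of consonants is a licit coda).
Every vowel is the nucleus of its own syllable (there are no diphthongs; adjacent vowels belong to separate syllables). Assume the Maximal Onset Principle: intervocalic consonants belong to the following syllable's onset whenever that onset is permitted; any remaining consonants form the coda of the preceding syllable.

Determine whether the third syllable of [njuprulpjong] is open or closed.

Vowels present: u, u, o; each is a nucleus, giving 3 syllables.
Between /u/ (V1) and /u/ (V2): /pr/ — entire cluster is a permitted onset → onset /pr/, coda ∅.
Between /u/ (V2) and /o/ (V3): cluster /lpj/ — the longest permitted-onset suffix is /pj/; onset = /pj/, preceding coda = /l/.
Result: nju.prul.pjong.
Syllable 3 is /pjong/ with coda /ng/, so it is closed.

closed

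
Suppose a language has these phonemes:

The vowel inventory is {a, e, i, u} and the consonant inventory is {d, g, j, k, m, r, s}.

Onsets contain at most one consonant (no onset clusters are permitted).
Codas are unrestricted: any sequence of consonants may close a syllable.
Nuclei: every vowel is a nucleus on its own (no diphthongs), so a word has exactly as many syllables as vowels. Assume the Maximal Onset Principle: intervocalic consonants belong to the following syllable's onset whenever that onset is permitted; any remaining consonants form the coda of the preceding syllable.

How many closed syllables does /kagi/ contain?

Nuclei (vowels): a, i → 2 syllables.
/a…i/ gap (V1→V2): /g/ is a single consonant, so it becomes the next onset.
Putting it together: ka.gi.
Classifying each syllable: /ka/ (open), /gi/ (open).
Closed syllables: 0.

0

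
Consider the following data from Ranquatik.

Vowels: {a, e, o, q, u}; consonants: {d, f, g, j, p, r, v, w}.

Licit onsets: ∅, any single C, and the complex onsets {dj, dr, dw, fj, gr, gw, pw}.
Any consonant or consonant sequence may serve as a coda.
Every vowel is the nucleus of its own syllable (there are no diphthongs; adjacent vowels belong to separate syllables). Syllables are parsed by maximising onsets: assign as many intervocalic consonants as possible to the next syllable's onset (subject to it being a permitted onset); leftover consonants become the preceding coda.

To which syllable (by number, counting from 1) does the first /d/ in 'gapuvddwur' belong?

2

The vowels are a, u, u — 3 nuclei, so 3 syllables.
V1 /a/ – V2 /u/: just /p/ — single C goes to the following onset.
V2 /u/ – V3 /u/: /vddw/ — longest licit onset from the right is /dw/, leaving /vd/ as coda.
Putting it together: ga.puvd.dwur.
The first /d/ is in the coda of syllable 2 (/puvd/).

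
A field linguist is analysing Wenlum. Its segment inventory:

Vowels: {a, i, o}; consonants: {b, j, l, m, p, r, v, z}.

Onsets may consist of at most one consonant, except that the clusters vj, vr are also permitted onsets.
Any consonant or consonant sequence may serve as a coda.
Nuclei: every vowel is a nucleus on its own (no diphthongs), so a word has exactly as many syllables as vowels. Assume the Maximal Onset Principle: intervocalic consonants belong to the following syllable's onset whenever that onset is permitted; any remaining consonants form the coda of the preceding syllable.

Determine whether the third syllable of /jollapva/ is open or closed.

Vowels present: o, a, a; each is a nucleus, giving 3 syllables.
Between /o/ (V1) and /a/ (V2): /ll/ — longest licit onset from the right is /l/, leaving /l/ as coda.
Between /a/ (V2) and /a/ (V3): /pv/ splits as /p/ + /v/ (/v/ is the longest suffix that is a licit onset).
So the parse is jol.lap.va.
Syllable 3 is /va/; it ends in its nucleus with no coda, so it is open.

open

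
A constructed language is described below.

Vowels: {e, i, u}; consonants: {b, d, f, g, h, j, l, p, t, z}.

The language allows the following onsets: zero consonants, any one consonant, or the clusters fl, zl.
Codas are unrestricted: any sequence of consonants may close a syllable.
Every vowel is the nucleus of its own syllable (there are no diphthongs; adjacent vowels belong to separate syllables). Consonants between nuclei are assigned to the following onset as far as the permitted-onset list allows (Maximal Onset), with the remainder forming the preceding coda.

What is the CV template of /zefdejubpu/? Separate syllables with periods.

Nuclei (vowels): e, e, u, u → 4 syllables.
V1 /e/ – V2 /e/: cluster /fd/ — the longest permitted-onset suffix is /d/; onset = /d/, preceding coda = /f/.
V2 /e/ – V3 /u/: /j/ → onset of the next syllable (single consonants are always licit onsets).
V3 /u/ – V4 /u/: cluster /bp/ — the longest permitted-onset suffix is /p/; onset = /p/, preceding coda = /b/.
So the parse is zef.de.jub.pu.
Mapping each syllable to C/V: /zef/ → CVC, /de/ → CV, /jub/ → CVC, /pu/ → CV.

CVC.CV.CVC.CV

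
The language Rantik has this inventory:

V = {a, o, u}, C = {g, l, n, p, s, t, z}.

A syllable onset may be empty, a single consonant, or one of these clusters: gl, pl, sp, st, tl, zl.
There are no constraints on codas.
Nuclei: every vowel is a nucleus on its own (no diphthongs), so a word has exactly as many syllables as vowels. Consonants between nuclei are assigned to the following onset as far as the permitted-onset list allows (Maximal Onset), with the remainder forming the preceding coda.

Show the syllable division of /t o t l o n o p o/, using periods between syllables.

to.tlo.no.po

Vowels present: o, o, o, o; each is a nucleus, giving 4 syllables.
V1 /o/ – V2 /o/: /tl/ is a licit onset in full, so it all attaches to the next syllable.
V2 /o/ – V3 /o/: /n/ → onset of the next syllable (single consonants are always licit onsets).
V3 /o/ – V4 /o/: just /p/ — single C goes to the following onset.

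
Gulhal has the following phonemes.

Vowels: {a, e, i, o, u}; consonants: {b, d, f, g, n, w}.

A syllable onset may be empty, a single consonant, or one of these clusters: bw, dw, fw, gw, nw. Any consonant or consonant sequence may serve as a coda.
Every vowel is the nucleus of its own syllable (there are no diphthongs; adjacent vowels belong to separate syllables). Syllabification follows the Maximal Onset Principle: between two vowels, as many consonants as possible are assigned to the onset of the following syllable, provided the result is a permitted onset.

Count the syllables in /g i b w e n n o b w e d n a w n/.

5

The vowels are i, e, o, e, a — 5 nuclei, so 5 syllables.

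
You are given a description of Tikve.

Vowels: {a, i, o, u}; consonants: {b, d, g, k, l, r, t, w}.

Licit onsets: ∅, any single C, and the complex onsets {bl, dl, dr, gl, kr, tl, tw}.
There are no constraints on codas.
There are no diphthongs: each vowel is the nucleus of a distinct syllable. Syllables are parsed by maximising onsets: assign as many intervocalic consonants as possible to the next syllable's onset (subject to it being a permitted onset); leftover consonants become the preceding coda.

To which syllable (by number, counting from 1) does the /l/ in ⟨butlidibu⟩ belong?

Nuclei (vowels): u, i, i, u → 4 syllables.
V1 /u/ – V2 /i/: /tl/ — entire cluster is a permitted onset → onset /tl/, coda ∅.
V2 /i/ – V3 /i/: /d/ is a single consonant, so it becomes the next onset.
V3 /i/ – V4 /u/: just /b/ — single C goes to the following onset.
Syllabification: bu.tli.di.bu.
The /l/ is in the onset of syllable 2 (/tli/).

2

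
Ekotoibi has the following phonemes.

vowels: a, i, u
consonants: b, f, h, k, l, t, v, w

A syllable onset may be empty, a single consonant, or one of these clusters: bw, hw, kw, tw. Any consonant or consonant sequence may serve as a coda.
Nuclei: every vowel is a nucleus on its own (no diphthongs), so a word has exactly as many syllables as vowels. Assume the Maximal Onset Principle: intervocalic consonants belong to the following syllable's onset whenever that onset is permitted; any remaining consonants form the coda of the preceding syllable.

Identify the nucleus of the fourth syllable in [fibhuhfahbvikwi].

i

Nuclei (vowels): i, u, a, i, i → 5 syllables.
The fourth nucleus (vowel 4 from the left) is /i/.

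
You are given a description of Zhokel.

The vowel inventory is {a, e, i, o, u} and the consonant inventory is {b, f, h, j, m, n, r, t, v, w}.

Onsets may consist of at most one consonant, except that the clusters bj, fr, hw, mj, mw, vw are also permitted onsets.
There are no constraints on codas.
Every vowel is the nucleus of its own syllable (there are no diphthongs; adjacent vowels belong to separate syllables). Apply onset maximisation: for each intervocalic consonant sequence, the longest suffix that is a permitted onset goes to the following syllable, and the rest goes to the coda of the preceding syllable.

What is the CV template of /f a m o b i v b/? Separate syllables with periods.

CV.CV.CVCC

Vowels present: a, o, i; each is a nucleus, giving 3 syllables.
Between /a/ (V1) and /o/ (V2): just /m/ — single C goes to the following onset.
Between /o/ (V2) and /i/ (V3): /b/ → onset of the next syllable (single consonants are always licit onsets).
So the parse is fa.mo.bivb.
Mapping each syllable to C/V: /fa/ → CV, /mo/ → CV, /bivb/ → CVCC.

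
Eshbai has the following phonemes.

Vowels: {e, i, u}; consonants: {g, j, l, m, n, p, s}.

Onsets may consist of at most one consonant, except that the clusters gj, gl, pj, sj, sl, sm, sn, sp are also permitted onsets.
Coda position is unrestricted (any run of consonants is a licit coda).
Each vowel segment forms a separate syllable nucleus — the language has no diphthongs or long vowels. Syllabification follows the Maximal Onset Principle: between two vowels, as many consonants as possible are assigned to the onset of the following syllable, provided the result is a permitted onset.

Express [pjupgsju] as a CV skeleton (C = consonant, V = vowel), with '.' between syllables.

The vowels are u, u — 2 nuclei, so 2 syllables.
/u…u/ gap (V1→V2): cluster /pgsj/ — the longest permitted-onset suffix is /sj/; onset = /sj/, preceding coda = /pg/.
Syllabification: pjupg.sju.
Mapping each syllable to C/V: /pjupg/ → CCVCC, /sju/ → CCV.

CCVCC.CCV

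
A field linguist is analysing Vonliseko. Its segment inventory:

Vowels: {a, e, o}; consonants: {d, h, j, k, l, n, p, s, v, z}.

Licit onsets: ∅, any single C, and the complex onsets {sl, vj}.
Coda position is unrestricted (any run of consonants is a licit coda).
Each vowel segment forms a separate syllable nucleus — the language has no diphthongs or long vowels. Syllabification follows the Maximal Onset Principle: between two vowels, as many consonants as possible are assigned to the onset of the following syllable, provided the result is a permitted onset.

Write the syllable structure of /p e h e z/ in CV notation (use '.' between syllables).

CV.CVC

The vowels are e, e — 2 nuclei, so 2 syllables.
Between /e/ (V1) and /e/ (V2): /h/ → onset of the next syllable (single consonants are always licit onsets).
So the parse is pe.hez.
Mapping each syllable to C/V: /pe/ → CV, /hez/ → CVC.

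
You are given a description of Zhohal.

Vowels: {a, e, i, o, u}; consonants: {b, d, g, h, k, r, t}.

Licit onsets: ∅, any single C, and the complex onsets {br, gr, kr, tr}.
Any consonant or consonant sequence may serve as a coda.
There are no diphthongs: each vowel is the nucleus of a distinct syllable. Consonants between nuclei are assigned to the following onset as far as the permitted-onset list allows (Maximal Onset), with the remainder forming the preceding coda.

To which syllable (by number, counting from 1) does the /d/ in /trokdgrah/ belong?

Nuclei (vowels): o, a → 2 syllables.
Between /o/ (V1) and /a/ (V2): /kdgr/ — longest licit onset from the right is /gr/, leaving /kd/ as coda.
Putting it together: trokd.grah.
The /d/ is in the coda of syllable 1 (/trokd/).

1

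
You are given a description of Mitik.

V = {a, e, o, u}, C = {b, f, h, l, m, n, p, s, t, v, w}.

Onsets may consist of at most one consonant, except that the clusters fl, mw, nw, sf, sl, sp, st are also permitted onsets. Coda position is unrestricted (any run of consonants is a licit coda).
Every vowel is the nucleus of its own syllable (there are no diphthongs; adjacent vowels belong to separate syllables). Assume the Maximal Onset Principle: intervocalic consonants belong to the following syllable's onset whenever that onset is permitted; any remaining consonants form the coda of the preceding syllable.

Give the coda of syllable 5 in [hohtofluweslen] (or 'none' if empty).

n

The vowels are o, o, u, e, e — 5 nuclei, so 5 syllables.
V1 /o/ – V2 /o/: cluster /ht/ — the longest permitted-onset suffix is /t/; onset = /t/, preceding coda = /h/.
V2 /o/ – V3 /u/: cluster /fl/ — /fl/ is itself a permitted onset, so the whole cluster goes right; preceding coda = ∅.
V3 /u/ – V4 /e/: /w/ → onset of the next syllable (single consonants are always licit onsets).
V4 /e/ – V5 /e/: /sl/ is a licit onset in full, so it all attaches to the next syllable.
So the parse is hoh.to.flu.we.slen.
Syllable 5 is /slen/: onset /sl/, nucleus /e/, coda /n/.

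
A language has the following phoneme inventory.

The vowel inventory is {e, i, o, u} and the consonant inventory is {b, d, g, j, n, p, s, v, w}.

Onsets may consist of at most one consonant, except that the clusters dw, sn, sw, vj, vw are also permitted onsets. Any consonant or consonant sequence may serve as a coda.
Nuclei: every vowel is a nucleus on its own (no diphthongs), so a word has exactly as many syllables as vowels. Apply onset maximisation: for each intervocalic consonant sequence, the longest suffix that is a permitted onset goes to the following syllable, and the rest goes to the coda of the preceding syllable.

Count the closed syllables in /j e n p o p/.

Nuclei (vowels): e, o → 2 syllables.
V1 /e/ – V2 /o/: /np/ — longest licit onset from the right is /p/, leaving /n/ as coda.
Syllabification: jen.pop.
Classifying each syllable: /jen/ (closed), /pop/ (closed).
Closed syllables: 2.

2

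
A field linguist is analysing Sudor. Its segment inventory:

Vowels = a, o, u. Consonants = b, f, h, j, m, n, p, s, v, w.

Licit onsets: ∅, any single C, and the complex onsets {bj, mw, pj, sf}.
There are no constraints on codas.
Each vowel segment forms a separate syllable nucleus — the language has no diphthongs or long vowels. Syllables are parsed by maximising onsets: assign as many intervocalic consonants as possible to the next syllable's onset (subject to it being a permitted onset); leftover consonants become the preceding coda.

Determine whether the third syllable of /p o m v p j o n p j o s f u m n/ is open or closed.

open

The vowels are o, o, o, u — 4 nuclei, so 4 syllables.
/o…o/ gap (V1→V2): /mvpj/ splits as /mv/ + /pj/ (/pj/ is the longest suffix that is a licit onset).
/o…o/ gap (V2→V3): /npj/ — longest licit onset from the right is /pj/, leaving /n/ as coda.
/o…u/ gap (V3→V4): /sf/ — entire cluster is a permitted onset → onset /sf/, coda ∅.
Putting it together: pomv.pjon.pjo.sfumn.
Syllable 3 is /pjo/; it ends in its nucleus with no coda, so it is open.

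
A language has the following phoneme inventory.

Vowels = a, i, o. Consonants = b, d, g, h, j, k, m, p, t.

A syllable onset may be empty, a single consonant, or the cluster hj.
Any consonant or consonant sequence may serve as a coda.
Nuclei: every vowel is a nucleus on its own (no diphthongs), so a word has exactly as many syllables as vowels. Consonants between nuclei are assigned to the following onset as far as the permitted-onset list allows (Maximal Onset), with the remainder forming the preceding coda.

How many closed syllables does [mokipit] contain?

Vowels present: o, i, i; each is a nucleus, giving 3 syllables.
/o…i/ gap (V1→V2): /k/ is a single consonant, so it becomes the next onset.
/i…i/ gap (V2→V3): /p/ is a single consonant, so it becomes the next onset.
Putting it together: mo.ki.pit.
Classifying each syllable: /mo/ (open), /ki/ (open), /pit/ (closed).
Closed syllables: 1.

1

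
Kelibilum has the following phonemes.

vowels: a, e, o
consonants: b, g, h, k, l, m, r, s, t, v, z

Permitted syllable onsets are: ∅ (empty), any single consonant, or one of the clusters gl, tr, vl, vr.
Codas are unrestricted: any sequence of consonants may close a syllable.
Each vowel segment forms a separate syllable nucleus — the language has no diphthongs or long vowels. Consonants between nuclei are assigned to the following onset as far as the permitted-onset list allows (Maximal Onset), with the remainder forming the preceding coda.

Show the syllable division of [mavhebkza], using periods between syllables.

Vowels present: a, e, a; each is a nucleus, giving 3 syllables.
/a…e/ gap (V1→V2): cluster /vh/ — the longest permitted-onset suffix is /h/; onset = /h/, preceding coda = /v/.
/e…a/ gap (V2→V3): cluster /bkz/ — the longest permitted-onset suffix is /z/; onset = /z/, preceding coda = /bk/.

mav.hebk.za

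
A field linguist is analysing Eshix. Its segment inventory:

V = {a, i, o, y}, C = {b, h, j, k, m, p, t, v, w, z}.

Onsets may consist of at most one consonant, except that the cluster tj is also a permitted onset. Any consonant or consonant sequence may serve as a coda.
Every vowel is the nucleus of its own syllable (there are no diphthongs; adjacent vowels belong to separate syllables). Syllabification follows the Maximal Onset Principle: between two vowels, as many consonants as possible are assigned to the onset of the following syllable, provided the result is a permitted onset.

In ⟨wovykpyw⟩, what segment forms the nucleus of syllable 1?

o

Nuclei (vowels): o, y, y → 3 syllables.
The first nucleus (vowel 1 from the left) is /o/.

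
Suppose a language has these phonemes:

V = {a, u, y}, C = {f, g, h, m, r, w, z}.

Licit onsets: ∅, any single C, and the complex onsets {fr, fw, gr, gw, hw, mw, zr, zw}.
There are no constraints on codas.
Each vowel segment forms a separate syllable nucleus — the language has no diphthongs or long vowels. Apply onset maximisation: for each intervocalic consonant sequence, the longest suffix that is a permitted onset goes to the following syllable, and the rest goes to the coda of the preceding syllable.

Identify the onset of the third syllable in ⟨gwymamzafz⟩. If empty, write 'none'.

Vowels present: y, a, a; each is a nucleus, giving 3 syllables.
/y…a/ gap (V1→V2): just /m/ — single C goes to the following onset.
/a…a/ gap (V2→V3): /mz/ — longest licit onset from the right is /z/, leaving /m/ as coda.
Putting it together: gwy.mam.zafz.
Syllable 3 is /zafz/: onset /z/, nucleus /a/, coda /fz/.

z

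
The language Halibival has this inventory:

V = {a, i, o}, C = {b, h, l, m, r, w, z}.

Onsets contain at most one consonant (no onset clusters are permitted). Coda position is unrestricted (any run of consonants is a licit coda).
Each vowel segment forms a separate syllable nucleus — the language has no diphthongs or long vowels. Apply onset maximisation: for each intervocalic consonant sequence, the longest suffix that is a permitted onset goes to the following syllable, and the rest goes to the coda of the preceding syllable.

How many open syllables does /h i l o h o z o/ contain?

The vowels are i, o, o, o — 4 nuclei, so 4 syllables.
Between /i/ (V1) and /o/ (V2): /l/ → onset of the next syllable (single consonants are always licit onsets).
Between /o/ (V2) and /o/ (V3): /h/ → onset of the next syllable (single consonants are always licit onsets).
Between /o/ (V3) and /o/ (V4): just /z/ — single C goes to the following onset.
Syllabification: hi.lo.ho.zo.
Classifying each syllable: /hi/ (open), /lo/ (open), /ho/ (open), /zo/ (open).
Open syllables: 4.

4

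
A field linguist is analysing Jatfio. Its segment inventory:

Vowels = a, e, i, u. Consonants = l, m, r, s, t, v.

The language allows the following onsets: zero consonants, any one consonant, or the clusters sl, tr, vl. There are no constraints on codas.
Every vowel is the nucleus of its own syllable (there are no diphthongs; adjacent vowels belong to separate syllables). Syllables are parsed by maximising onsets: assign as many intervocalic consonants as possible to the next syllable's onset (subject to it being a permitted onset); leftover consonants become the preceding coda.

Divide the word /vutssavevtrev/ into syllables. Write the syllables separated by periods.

vuts.sa.vev.trev

The vowels are u, a, e, e — 4 nuclei, so 4 syllables.
Between /u/ (V1) and /a/ (V2): cluster /tss/ — the longest permitted-onset suffix is /s/; onset = /s/, preceding coda = /ts/.
Between /a/ (V2) and /e/ (V3): just /v/ — single C goes to the following onset.
Between /e/ (V3) and /e/ (V4): /vtr/ splits as /v/ + /tr/ (/tr/ is the longest suffix that is a licit onset).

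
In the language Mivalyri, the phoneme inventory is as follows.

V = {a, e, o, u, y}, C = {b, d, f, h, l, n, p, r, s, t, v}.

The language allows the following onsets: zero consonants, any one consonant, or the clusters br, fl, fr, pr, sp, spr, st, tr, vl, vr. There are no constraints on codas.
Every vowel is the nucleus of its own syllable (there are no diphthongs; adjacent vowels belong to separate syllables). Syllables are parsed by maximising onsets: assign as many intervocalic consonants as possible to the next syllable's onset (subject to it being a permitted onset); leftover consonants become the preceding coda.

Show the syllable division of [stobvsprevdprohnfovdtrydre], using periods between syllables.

Vowels present: o, e, o, o, y, e; each is a nucleus, giving 6 syllables.
σ1/σ2 boundary: cluster /bvspr/ — the longest permitted-onset suffix is /spr/; onset = /spr/, preceding coda = /bv/.
σ2/σ3 boundary: cluster /vdpr/ — the longest permitted-onset suffix is /pr/; onset = /pr/, preceding coda = /vd/.
σ3/σ4 boundary: cluster /hnf/ — the longest permitted-onset suffix is /f/; onset = /f/, preceding coda = /hn/.
σ4/σ5 boundary: /vdtr/; trying suffixes from longest down, /tr/ is the first permitted one, so coda /vd/ | onset /tr/.
σ5/σ6 boundary: cluster /dr/ — the longest permitted-onset suffix is /r/; onset = /r/, preceding coda = /d/.

stobv.sprevd.prohn.fovd.tryd.re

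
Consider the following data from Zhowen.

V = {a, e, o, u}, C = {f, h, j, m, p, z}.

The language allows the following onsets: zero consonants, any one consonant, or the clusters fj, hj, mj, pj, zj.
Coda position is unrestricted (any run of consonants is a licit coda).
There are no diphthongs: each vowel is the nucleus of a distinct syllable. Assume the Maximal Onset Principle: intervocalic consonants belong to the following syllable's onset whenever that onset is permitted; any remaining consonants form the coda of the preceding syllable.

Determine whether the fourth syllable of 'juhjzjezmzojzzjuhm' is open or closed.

closed

The vowels are u, e, o, u — 4 nuclei, so 4 syllables.
/u…e/ gap (V1→V2): cluster /hjzj/ — the longest permitted-onset suffix is /zj/; onset = /zj/, preceding coda = /hj/.
/e…o/ gap (V2→V3): /zmz/; trying suffixes from longest down, /z/ is the first permitted one, so coda /zm/ | onset /z/.
/o…u/ gap (V3→V4): /jzzj/ splits as /jz/ + /zj/ (/zj/ is the longest suffix that is a licit onset).
Result: juhj.zjezm.zojz.zjuhm.
Syllable 4 is /zjuhm/ with coda /hm/, so it is closed.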